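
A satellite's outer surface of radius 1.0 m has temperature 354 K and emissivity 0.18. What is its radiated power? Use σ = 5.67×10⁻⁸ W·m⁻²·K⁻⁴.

A = 4πr² = 4π × (1.0)² = 12.6 m².
P = εσAT⁴ = 0.18 × 5.67×10⁻⁸ × 12.6 × (354)⁴ = 0.18 × 5.67×10⁻⁸ × 12.6 × 1.57×10^10.
P = 2010 W.

P ≈ 2010 W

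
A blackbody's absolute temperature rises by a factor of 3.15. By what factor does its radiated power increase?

P ∝ T⁴, so the power scales as (3.15)⁴ = 98.5.

factor ≈ 98.5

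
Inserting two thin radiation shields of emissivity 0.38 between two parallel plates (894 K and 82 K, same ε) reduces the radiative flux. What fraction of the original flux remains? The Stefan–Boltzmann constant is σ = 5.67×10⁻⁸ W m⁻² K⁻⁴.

With N identical shields there are N+1 = 3 gaps in series, each with the same radiative resistance, so the flux falls to 1/(N+1) of its unshielded value.

ratio ≈ 0.333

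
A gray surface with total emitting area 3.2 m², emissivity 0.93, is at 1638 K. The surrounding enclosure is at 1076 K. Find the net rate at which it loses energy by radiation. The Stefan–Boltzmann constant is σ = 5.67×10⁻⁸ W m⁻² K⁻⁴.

Q ≈ 9.89×10^5 W

Q = εσA(T⁴ − T_s⁴). T⁴ − T_s⁴ = (1638)⁴ − (1076)⁴ = 7.20×10^12 − 1.34×10^12 = 5.86×10^12 K⁴.
Q = 0.93 × 5.67×10⁻⁸ × 3.20 × 5.86×10^12 = 9.89×10^5 W.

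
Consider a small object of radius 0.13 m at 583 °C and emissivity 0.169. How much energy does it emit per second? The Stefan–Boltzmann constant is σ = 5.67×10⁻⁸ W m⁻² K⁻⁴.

P ≈ 1090 W

A = 4πr² = 4π × (0.13)² = 0.212 m².
583 °C = 856 K.
P = εσAT⁴ = 0.169 × 5.67×10⁻⁸ × 0.212 × (856)⁴ = 0.169 × 5.67×10⁻⁸ × 0.212 × 5.37×10^11.
P = 1090 W.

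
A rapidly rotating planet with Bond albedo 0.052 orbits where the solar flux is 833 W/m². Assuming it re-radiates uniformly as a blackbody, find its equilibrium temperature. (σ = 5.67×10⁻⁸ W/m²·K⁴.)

T ≈ 243 K

Power absorbed = (1−a)S·πR²; power emitted = 4πR²σT⁴. Equating and cancelling πR²:
T = ((1−a)S / 4σ)^(1/4) = (790 / (4 × 5.67×10⁻⁸))^(1/4) = (3.48×10^9)^(1/4).
T = 243 K.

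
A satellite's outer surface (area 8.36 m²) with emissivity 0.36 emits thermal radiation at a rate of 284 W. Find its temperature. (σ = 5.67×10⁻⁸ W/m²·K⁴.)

T ≈ 202 K

From P = εσAT⁴, T = (P / εσA)^(1/4) = (284 / (0.36 × 5.67×10⁻⁸ × 8.36))^(1/4).
T = (1.66×10^9)^(1/4) = 202 K.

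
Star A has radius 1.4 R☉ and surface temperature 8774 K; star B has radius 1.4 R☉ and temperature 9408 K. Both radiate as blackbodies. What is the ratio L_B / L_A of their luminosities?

L_B/L_A ≈ 1.32

L = 4πR²σT⁴ ∝ R²T⁴, so L_B/L_A = (1.4/1.4)² × (9408/8774)⁴ = 1.00 × 1.32 = 1.32.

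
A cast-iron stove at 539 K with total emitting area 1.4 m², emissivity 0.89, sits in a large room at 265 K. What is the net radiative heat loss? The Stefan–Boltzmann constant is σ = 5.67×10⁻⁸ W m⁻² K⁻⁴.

Q ≈ 5610 W

Q = εσA(T⁴ − T_s⁴). T⁴ − T_s⁴ = (539)⁴ − (265)⁴ = 8.44×10^10 − 4.93×10^9 = 7.95×10^10 K⁴.
Q = 0.89 × 5.67×10⁻⁸ × 1.40 × 7.95×10^10 = 5610 W.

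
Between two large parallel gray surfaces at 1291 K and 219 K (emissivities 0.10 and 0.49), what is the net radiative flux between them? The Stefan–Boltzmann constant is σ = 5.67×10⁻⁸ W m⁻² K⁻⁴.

q ≈ 14300 W/m²

For two large parallel gray plates, q = σ(T₁⁴ − T₂⁴) / (1/ε₁ + 1/ε₂ − 1).
1/ε₁ + 1/ε₂ − 1 = 1/0.10 + 1/0.49 − 1 = 11.04.
T₁⁴ − T₂⁴ = 2.78×10^12 − 2.30×10^9 = 2.78×10^12 K⁴.
q = 5.67×10⁻⁸ × 2.78×10^12 / 11.04 = 14300 W/m².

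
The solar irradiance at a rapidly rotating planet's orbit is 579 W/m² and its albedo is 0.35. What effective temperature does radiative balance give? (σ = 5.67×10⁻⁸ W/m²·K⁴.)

T ≈ 202 K

Power absorbed = (1−a)S·πR²; power emitted = 4πR²σT⁴. Equating and cancelling πR²:
T = ((1−a)S / 4σ)^(1/4) = (376 / (4 × 5.67×10⁻⁸))^(1/4) = (1.66×10^9)^(1/4).
T = 202 K.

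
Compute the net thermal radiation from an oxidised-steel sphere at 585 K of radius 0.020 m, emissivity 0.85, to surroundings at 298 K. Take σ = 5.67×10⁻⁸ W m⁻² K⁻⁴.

A = 4πr² = 4π × (0.020)² = 5.03×10^-3 m².
Q = εσA(T⁴ − T_s⁴). T⁴ − T_s⁴ = (585)⁴ − (298)⁴ = 1.17×10^11 − 7.89×10^9 = 1.09×10^11 K⁴.
Q = 0.85 × 5.67×10⁻⁸ × 5.03×10^-3 × 1.09×10^11 = 26.5 W.

Q ≈ 26.5 W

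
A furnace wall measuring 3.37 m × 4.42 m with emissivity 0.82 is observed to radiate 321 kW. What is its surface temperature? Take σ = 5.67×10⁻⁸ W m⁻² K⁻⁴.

T ≈ 825 K

A = 3.37 × 4.42 = 14.9 m².
From P = εσAT⁴, T = (P / εσA)^(1/4) = (3.21×10^5 / (0.82 × 5.67×10⁻⁸ × 14.9))^(1/4).
T = (4.64×10^11)^(1/4) = 825 K.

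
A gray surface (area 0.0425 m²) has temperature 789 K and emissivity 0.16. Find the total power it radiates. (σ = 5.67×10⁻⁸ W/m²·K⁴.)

P ≈ 149 W

Stefan–Boltzmann: P = εσAT⁴ = 0.16 × 5.67×10⁻⁸ × 0.0425 × (789)⁴ = 0.16 × 5.67×10⁻⁸ × 0.0425 × 3.88×10^11.
P = 149 W.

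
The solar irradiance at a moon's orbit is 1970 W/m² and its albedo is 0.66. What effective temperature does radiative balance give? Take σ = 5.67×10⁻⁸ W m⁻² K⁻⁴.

T ≈ 233 K

Power absorbed = (1−a)S·πR²; power emitted = 4πR²σT⁴. Equating and cancelling πR²:
T = ((1−a)S / 4σ)^(1/4) = (670 / (4 × 5.67×10⁻⁸))^(1/4) = (2.95×10^9)^(1/4).
T = 233 K.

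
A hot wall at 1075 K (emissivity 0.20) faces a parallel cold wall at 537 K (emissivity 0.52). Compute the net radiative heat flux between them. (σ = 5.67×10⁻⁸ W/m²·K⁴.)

q ≈ 12000 W/m²

For two large parallel gray plates, q = σ(T₁⁴ − T₂⁴) / (1/ε₁ + 1/ε₂ − 1).
1/ε₁ + 1/ε₂ − 1 = 1/0.20 + 1/0.52 − 1 = 5.923.
T₁⁴ − T₂⁴ = 1.34×10^12 − 8.32×10^10 = 1.25×10^12 K⁴.
q = 5.67×10⁻⁸ × 1.25×10^12 / 5.923 = 12000 W/m².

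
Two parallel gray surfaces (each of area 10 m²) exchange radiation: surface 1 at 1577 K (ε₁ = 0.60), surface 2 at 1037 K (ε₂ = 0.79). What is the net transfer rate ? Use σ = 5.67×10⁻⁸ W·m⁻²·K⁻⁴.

For two large parallel gray plates, q = σ(T₁⁴ − T₂⁴) / (1/ε₁ + 1/ε₂ − 1).
1/ε₁ + 1/ε₂ − 1 = 1/0.60 + 1/0.79 − 1 = 1.932.
T₁⁴ − T₂⁴ = 6.18×10^12 − 1.16×10^12 = 5.03×10^12 K⁴.
q = 5.67×10⁻⁸ × 5.03×10^12 / 1.932 = 1.48×10^5 W/m².
Q = q·A = 1.48×10^5 × 10 = 1.48×10^6 W.

Q ≈ 1.48×10^6 W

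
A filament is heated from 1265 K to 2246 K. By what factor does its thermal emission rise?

ratio ≈ 9.94

P ∝ T⁴, so the ratio is (2246/1265)⁴ = (1.775)⁴ = 9.94.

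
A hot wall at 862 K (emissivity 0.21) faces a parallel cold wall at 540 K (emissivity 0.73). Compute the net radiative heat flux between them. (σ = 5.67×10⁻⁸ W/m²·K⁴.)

For two large parallel gray plates, q = σ(T₁⁴ − T₂⁴) / (1/ε₁ + 1/ε₂ − 1).
1/ε₁ + 1/ε₂ − 1 = 1/0.21 + 1/0.73 − 1 = 5.132.
T₁⁴ − T₂⁴ = 5.52×10^11 − 8.50×10^10 = 4.67×10^11 K⁴.
q = 5.67×10⁻⁸ × 4.67×10^11 / 5.132 = 5160 W/m².

q ≈ 5160 W/m²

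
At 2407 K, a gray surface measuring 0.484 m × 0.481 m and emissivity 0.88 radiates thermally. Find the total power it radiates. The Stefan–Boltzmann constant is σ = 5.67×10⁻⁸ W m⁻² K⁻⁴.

P ≈ 3.90×10^5 W

A = 0.484 × 0.481 = 0.233 m².
Stefan–Boltzmann: P = εσAT⁴ = 0.88 × 5.67×10⁻⁸ × 0.233 × (2407)⁴ = 0.88 × 5.67×10⁻⁸ × 0.233 × 3.36×10^13.
P = 3.90×10^5 W.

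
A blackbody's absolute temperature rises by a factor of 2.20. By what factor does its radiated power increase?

factor ≈ 23.4

P ∝ T⁴, so the power scales as (2.20)⁴ = 23.4.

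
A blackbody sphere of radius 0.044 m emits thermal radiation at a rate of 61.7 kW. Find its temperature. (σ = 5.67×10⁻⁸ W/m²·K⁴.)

A = 4πr² = 4π × (0.044)² = 0.0243 m².
From P = σAT⁴, T = (P / σA)^(1/4) = (61700 / (5.67×10⁻⁸ × 0.0243))^(1/4).
T = (4.47×10^13)^(1/4) = 2590 K.

T ≈ 2590 K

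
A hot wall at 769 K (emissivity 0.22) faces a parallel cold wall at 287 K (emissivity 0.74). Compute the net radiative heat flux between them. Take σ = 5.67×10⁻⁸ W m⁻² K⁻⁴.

For two large parallel gray plates, q = σ(T₁⁴ − T₂⁴) / (1/ε₁ + 1/ε₂ − 1).
1/ε₁ + 1/ε₂ − 1 = 1/0.22 + 1/0.74 − 1 = 4.897.
T₁⁴ − T₂⁴ = 3.50×10^11 − 6.78×10^9 = 3.43×10^11 K⁴.
q = 5.67×10⁻⁸ × 3.43×10^11 / 4.897 = 3970 W/m².

q ≈ 3970 W/m²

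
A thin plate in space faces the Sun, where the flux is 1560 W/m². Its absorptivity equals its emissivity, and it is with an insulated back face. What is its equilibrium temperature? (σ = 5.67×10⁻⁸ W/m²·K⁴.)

T ≈ 407 K

Absorbed flux αS = emitted flux εσT⁴ (one radiating face); with α = ε, T = (S/σ)^(1/4).
T = (1560 / 5.67×10⁻⁸)^(1/4) = (2.75×10^10)^(1/4).
T = 407 K.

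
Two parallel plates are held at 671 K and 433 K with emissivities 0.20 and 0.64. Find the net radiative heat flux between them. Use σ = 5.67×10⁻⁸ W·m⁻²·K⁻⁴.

For two large parallel gray plates, q = σ(T₁⁴ − T₂⁴) / (1/ε₁ + 1/ε₂ − 1).
1/ε₁ + 1/ε₂ − 1 = 1/0.20 + 1/0.64 − 1 = 5.562.
T₁⁴ − T₂⁴ = 2.03×10^11 − 3.52×10^10 = 1.68×10^11 K⁴.
q = 5.67×10⁻⁸ × 1.68×10^11 / 5.562 = 1710 W/m².

q ≈ 1710 W/m²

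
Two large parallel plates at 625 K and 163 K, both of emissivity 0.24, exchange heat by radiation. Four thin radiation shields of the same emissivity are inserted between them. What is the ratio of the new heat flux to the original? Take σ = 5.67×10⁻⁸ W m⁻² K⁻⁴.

ratio ≈ 0.200

With N identical shields there are N+1 = 5 gaps in series, each with the same radiative resistance, so the flux falls to 1/(N+1) of its unshielded value.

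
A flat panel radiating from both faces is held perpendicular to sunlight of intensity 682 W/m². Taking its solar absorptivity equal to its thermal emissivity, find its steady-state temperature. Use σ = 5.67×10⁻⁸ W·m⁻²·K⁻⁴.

Absorbed flux αS = emitted flux 2εσT⁴ per unit area; with α = ε this gives T = (S/2σ)^(1/4).
T = (682 / (2 × 5.67×10⁻⁸))^(1/4) = (6.01×10^9)^(1/4).
T = 278 K.

T ≈ 278 K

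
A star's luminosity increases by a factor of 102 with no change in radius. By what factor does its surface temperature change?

factor ≈ 3.18

P ∝ T⁴ ⇒ T ∝ P^(1/4), so T scales by (102)^(1/4) = 3.18.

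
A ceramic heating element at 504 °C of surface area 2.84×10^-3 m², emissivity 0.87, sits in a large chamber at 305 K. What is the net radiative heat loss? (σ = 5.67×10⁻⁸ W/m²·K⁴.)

Q ≈ 49.9 W

Convert: 504 °C = 777 K.
Q = εσA(T⁴ − T_s⁴). T⁴ − T_s⁴ = (777)⁴ − (305)⁴ = 3.64×10^11 − 8.65×10^9 = 3.56×10^11 K⁴.
Q = 0.87 × 5.67×10⁻⁸ × 2.84×10^-3 × 3.56×10^11 = 49.9 W.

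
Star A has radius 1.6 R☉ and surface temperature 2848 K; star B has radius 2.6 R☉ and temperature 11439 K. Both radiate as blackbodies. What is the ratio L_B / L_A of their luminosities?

L = 4πR²σT⁴ ∝ R²T⁴, so L_B/L_A = (2.6/1.6)² × (11439/2848)⁴ = 2.64 × 260 = 687.

L_B/L_A ≈ 687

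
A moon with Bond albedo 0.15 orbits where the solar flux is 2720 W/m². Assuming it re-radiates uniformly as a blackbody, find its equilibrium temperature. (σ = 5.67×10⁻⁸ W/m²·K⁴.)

T ≈ 318 K

Power absorbed = (1−a)S·πR²; power emitted = 4πR²σT⁴. Equating and cancelling πR²:
T = ((1−a)S / 4σ)^(1/4) = (2310 / (4 × 5.67×10⁻⁸))^(1/4) = (1.02×10^10)^(1/4).
T = 318 K.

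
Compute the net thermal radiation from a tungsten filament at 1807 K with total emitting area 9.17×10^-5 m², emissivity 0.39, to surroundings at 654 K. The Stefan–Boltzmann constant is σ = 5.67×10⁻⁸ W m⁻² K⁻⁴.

Q = εσA(T⁴ − T_s⁴). T⁴ − T_s⁴ = (1807)⁴ − (654)⁴ = 1.07×10^13 − 1.83×10^11 = 1.05×10^13 K⁴.
Q = 0.39 × 5.67×10⁻⁸ × 9.17×10^-5 × 1.05×10^13 = 21.2 W.

Q ≈ 21.2 W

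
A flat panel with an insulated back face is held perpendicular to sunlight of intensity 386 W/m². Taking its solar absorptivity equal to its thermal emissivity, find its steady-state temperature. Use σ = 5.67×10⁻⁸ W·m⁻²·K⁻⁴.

Absorbed flux αS = emitted flux εσT⁴ (one radiating face); with α = ε, T = (S/σ)^(1/4).
T = (386 / 5.67×10⁻⁸)^(1/4) = (6.81×10^9)^(1/4).
T = 287 K.

T ≈ 287 K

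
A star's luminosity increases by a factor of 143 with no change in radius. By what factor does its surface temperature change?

factor ≈ 3.46

P ∝ T⁴ ⇒ T ∝ P^(1/4), so T scales by (143)^(1/4) = 3.46.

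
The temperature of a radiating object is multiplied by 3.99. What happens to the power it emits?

factor ≈ 253

P ∝ T⁴, so the power scales as (3.99)⁴ = 253.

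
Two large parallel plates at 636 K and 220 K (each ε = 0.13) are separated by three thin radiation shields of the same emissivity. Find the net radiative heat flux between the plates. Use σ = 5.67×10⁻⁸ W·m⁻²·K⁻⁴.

Each of the 4 gaps contributes resistance (2/ε − 1) = 2/0.13 − 1 = 14.38; total = 57.54.
q = σ(T₁⁴ − T₂⁴) / 57.54 = 5.67×10⁻⁸ × 1.61×10^11 / 57.54 = 159 W/m².

q ≈ 159 W/m²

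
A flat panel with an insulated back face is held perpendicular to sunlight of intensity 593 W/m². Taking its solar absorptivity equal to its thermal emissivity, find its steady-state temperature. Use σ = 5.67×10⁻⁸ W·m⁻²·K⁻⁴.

T ≈ 320 K

Absorbed flux αS = emitted flux εσT⁴ (one radiating face); with α = ε, T = (S/σ)^(1/4).
T = (593 / 5.67×10⁻⁸)^(1/4) = (1.05×10^10)^(1/4).
T = 320 K.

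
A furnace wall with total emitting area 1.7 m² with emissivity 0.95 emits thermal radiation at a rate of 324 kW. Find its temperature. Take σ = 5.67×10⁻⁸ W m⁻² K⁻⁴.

From P = εσAT⁴, T = (P / εσA)^(1/4) = (3.24×10^5 / (0.95 × 5.67×10⁻⁸ × 1.70))^(1/4).
T = (3.54×10^12)^(1/4) = 1370 K.

T ≈ 1370 K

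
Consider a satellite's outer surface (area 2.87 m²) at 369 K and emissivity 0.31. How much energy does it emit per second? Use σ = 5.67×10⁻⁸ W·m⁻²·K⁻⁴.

P ≈ 935 W

Stefan–Boltzmann: P = εσAT⁴ = 0.31 × 5.67×10⁻⁸ × 2.87 × (369)⁴ = 0.31 × 5.67×10⁻⁸ × 2.87 × 1.85×10^10.
P = 935 W.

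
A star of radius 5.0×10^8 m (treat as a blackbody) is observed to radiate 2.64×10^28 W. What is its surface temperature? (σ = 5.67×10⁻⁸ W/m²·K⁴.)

A = 4πr² = 4π × (5.0×10^8)² = 3.14×10^18 m².
From P = σAT⁴, T = (P / σA)^(1/4) = (2.64×10^28 / (5.67×10⁻⁸ × 3.14×10^18))^(1/4).
T = (1.48×10^17)^(1/4) = 19600 K.

T ≈ 19600 K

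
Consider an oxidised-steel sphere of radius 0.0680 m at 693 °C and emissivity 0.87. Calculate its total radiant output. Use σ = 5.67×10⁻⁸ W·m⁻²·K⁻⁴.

A = 4πr² = 4π × (0.0680)² = 0.0581 m².
693 °C = 966 K.
Stefan–Boltzmann: P = εσAT⁴ = 0.87 × 5.67×10⁻⁸ × 0.0581 × (966)⁴ = 0.87 × 5.67×10⁻⁸ × 0.0581 × 8.71×10^11.
P = 2500 W.

P ≈ 2500 W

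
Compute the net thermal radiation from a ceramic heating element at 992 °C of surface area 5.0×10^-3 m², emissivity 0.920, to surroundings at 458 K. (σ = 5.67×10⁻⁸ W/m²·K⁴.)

Convert: 992 °C = 1265 K.
Q = εσA(T⁴ − T_s⁴). T⁴ − T_s⁴ = (1265)⁴ − (458)⁴ = 2.56×10^12 − 4.40×10^10 = 2.52×10^12 K⁴.
Q = 0.920 × 5.67×10⁻⁸ × 5.00×10^-3 × 2.52×10^12 = 656 W.

Q ≈ 656 W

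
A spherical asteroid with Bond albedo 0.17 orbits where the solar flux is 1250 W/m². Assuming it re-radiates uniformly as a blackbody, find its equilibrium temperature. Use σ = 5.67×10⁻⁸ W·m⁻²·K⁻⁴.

Power absorbed = (1−a)S·πR²; power emitted = 4πR²σT⁴. Equating and cancelling πR²:
T = ((1−a)S / 4σ)^(1/4) = (1040 / (4 × 5.67×10⁻⁸))^(1/4) = (4.57×10^9)^(1/4).
T = 260 K.

T ≈ 260 K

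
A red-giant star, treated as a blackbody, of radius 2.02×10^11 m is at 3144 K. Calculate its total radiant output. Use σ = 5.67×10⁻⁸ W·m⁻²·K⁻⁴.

P ≈ 2.84×10^30 W

A = 4πr² = 4π × (2.02×10^11)² = 5.13×10^23 m².
P = σAT⁴ = 5.67×10⁻⁸ × 5.13×10^23 × (3144)⁴ = 5.67×10⁻⁸ × 5.13×10^23 × 9.77×10^13.
P = 2.84×10^30 W.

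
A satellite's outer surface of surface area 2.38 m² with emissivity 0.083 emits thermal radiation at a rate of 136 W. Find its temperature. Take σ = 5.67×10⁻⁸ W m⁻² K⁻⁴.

From P = εσAT⁴, T = (P / εσA)^(1/4) = (136 / (0.083 × 5.67×10⁻⁸ × 2.38))^(1/4).
T = (1.21×10^10)^(1/4) = 332 K.

T ≈ 332 K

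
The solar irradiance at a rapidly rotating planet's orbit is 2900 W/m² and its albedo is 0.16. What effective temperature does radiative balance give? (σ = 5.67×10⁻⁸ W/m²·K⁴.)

Power absorbed = (1−a)S·πR²; power emitted = 4πR²σT⁴. Equating and cancelling πR²:
T = ((1−a)S / 4σ)^(1/4) = (2440 / (4 × 5.67×10⁻⁸))^(1/4) = (1.07×10^10)^(1/4).
T = 322 K.

T ≈ 322 K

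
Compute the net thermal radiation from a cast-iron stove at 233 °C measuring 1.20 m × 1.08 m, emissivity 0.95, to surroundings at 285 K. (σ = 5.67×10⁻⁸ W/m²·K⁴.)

A = 1.20 × 1.08 = 1.30 m².
Convert: 233 °C = 506 K.
Q = εσA(T⁴ − T_s⁴). T⁴ − T_s⁴ = (506)⁴ − (285)⁴ = 6.56×10^10 − 6.60×10^9 = 5.90×10^10 K⁴.
Q = 0.95 × 5.67×10⁻⁸ × 1.30 × 5.90×10^10 = 4120 W.

Q ≈ 4120 W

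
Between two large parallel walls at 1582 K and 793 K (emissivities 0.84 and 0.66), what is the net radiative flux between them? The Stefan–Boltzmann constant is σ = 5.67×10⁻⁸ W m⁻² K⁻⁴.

For two large parallel gray plates, q = σ(T₁⁴ − T₂⁴) / (1/ε₁ + 1/ε₂ − 1).
1/ε₁ + 1/ε₂ − 1 = 1/0.84 + 1/0.66 − 1 = 1.706.
T₁⁴ − T₂⁴ = 6.26×10^12 − 3.95×10^11 = 5.87×10^12 K⁴.
q = 5.67×10⁻⁸ × 5.87×10^12 / 1.706 = 1.95×10^5 W/m².

q ≈ 1.95×10^5 W/m²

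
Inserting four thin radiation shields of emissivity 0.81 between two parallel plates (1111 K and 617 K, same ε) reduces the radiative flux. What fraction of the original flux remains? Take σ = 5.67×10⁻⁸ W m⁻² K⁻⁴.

With N identical shields there are N+1 = 5 gaps in series, each with the same radiative resistance, so the flux falls to 1/(N+1) of its unshielded value.

ratio ≈ 0.200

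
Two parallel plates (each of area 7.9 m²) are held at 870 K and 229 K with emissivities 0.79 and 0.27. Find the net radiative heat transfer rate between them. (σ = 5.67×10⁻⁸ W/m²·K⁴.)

For two large parallel gray plates, q = σ(T₁⁴ − T₂⁴) / (1/ε₁ + 1/ε₂ − 1).
1/ε₁ + 1/ε₂ − 1 = 1/0.79 + 1/0.27 − 1 = 3.970.
T₁⁴ − T₂⁴ = 5.73×10^11 − 2.75×10^9 = 5.70×10^11 K⁴.
q = 5.67×10⁻⁸ × 5.70×10^11 / 3.970 = 8140 W/m².
Q = q·A = 8140 × 7.9 = 64300 W.

Q ≈ 64300 W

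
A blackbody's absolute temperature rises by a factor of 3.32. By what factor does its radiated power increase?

P ∝ T⁴, so the power scales as (3.32)⁴ = 121.

factor ≈ 121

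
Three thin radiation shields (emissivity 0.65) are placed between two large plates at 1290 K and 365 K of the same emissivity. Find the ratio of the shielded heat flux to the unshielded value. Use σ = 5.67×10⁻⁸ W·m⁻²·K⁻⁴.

With N identical shields there are N+1 = 4 gaps in series, each with the same radiative resistance, so the flux falls to 1/(N+1) of its unshielded value.

ratio ≈ 0.250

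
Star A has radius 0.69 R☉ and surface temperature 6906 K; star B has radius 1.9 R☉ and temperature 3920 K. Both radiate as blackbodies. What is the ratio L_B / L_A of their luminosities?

L_B/L_A ≈ 0.787

L = 4πR²σT⁴ ∝ R²T⁴, so L_B/L_A = (1.9/0.69)² × (3920/6906)⁴ = 7.58 × 0.104 = 0.787.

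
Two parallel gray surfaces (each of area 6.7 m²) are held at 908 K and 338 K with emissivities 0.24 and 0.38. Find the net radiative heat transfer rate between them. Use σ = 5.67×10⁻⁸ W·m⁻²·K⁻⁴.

For two large parallel gray plates, q = σ(T₁⁴ − T₂⁴) / (1/ε₁ + 1/ε₂ − 1).
1/ε₁ + 1/ε₂ − 1 = 1/0.24 + 1/0.38 − 1 = 5.798.
T₁⁴ − T₂⁴ = 6.80×10^11 − 1.31×10^10 = 6.67×10^11 K⁴.
q = 5.67×10⁻⁸ × 6.67×10^11 / 5.798 = 6520 W/m².
Q = q·A = 6520 × 6.7 = 43700 W.

Q ≈ 43700 W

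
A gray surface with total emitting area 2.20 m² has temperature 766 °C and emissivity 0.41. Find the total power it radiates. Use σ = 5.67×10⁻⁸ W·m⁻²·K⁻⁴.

P ≈ 59600 W

766 °C = 1039 K.
Stefan–Boltzmann: P = εσAT⁴ = 0.41 × 5.67×10⁻⁸ × 2.20 × (1039)⁴ = 0.41 × 5.67×10⁻⁸ × 2.20 × 1.17×10^12.
P = 59600 W.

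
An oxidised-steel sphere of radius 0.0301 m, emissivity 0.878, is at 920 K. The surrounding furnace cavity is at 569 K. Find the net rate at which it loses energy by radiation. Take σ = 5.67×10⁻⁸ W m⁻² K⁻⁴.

A = 4πr² = 4π × (0.0301)² = 0.0114 m².
Q = εσA(T⁴ − T_s⁴). T⁴ − T_s⁴ = (920)⁴ − (569)⁴ = 7.16×10^11 − 1.05×10^11 = 6.12×10^11 K⁴.
Q = 0.878 × 5.67×10⁻⁸ × 0.0114 × 6.12×10^11 = 347 W.

Q ≈ 347 W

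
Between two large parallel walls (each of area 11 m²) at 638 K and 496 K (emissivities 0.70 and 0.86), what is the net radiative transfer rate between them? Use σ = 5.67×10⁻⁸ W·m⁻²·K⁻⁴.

For two large parallel gray plates, q = σ(T₁⁴ − T₂⁴) / (1/ε₁ + 1/ε₂ − 1).
1/ε₁ + 1/ε₂ − 1 = 1/0.70 + 1/0.86 − 1 = 1.591.
T₁⁴ − T₂⁴ = 1.66×10^11 − 6.05×10^10 = 1.05×10^11 K⁴.
q = 5.67×10⁻⁸ × 1.05×10^11 / 1.591 = 3750 W/m².
Q = q·A = 3750 × 11 = 41200 W.

Q ≈ 41200 W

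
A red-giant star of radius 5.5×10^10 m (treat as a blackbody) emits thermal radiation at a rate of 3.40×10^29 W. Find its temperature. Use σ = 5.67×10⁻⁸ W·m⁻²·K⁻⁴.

T ≈ 3540 K

A = 4πr² = 4π × (5.5×10^10)² = 3.80×10^22 m².
From P = σAT⁴, T = (P / σA)^(1/4) = (3.40×10^29 / (5.67×10⁻⁸ × 3.80×10^22))^(1/4).
T = (1.58×10^14)^(1/4) = 3540 K.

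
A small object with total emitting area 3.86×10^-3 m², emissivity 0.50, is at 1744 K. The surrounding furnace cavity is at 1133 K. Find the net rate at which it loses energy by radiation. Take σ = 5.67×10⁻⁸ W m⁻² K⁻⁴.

Q ≈ 832 W

Q = εσA(T⁴ − T_s⁴). T⁴ − T_s⁴ = (1744)⁴ − (1133)⁴ = 9.25×10^12 − 1.65×10^12 = 7.60×10^12 K⁴.
Q = 0.50 × 5.67×10⁻⁸ × 3.86×10^-3 × 7.60×10^12 = 832 W.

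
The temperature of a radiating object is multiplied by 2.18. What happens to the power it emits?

factor ≈ 22.6

P ∝ T⁴, so the power scales as (2.18)⁴ = 22.6.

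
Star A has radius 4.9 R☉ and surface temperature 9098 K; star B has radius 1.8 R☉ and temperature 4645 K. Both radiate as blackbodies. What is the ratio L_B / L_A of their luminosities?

L = 4πR²σT⁴ ∝ R²T⁴, so L_B/L_A = (1.8/4.9)² × (4645/9098)⁴ = 0.135 × 0.0679 = 9.17×10^-3.

L_B/L_A ≈ 9.17×10^-3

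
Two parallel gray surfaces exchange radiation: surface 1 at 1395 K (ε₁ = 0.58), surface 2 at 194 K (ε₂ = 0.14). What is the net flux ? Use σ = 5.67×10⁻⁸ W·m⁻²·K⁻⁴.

For two large parallel gray plates, q = σ(T₁⁴ − T₂⁴) / (1/ε₁ + 1/ε₂ − 1).
1/ε₁ + 1/ε₂ − 1 = 1/0.58 + 1/0.14 − 1 = 7.867.
T₁⁴ − T₂⁴ = 3.79×10^12 − 1.42×10^9 = 3.79×10^12 K⁴.
q = 5.67×10⁻⁸ × 3.79×10^12 / 7.867 = 27300 W/m².

q ≈ 27300 W/m²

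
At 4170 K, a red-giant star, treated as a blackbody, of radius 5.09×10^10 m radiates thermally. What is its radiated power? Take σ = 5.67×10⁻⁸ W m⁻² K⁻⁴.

P ≈ 5.58×10^29 W

A = 4πr² = 4π × (5.09×10^10)² = 3.26×10^22 m².
P = σAT⁴ = 5.67×10⁻⁸ × 3.26×10^22 × (4170)⁴ = 5.67×10⁻⁸ × 3.26×10^22 × 3.02×10^14.
P = 5.58×10^29 W.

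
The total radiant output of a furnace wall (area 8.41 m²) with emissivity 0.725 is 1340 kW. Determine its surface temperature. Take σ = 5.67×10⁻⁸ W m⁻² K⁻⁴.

From P = εσAT⁴, T = (P / εσA)^(1/4) = (1.34×10^6 / (0.725 × 5.67×10⁻⁸ × 8.41))^(1/4).
T = (3.88×10^12)^(1/4) = 1400 K.

T ≈ 1400 K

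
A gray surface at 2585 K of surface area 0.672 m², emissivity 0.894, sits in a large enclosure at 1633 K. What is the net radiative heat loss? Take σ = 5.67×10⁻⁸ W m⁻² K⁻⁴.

Q = εσA(T⁴ − T_s⁴). T⁴ − T_s⁴ = (2585)⁴ − (1633)⁴ = 4.47×10^13 − 7.11×10^12 = 3.75×10^13 K⁴.
Q = 0.894 × 5.67×10⁻⁸ × 0.672 × 3.75×10^13 = 1.28×10^6 W.

Q ≈ 1.28×10^6 W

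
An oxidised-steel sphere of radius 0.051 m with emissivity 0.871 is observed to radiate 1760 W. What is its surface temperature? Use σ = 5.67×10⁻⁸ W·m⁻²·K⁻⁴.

T ≈ 1020 K

A = 4πr² = 4π × (0.051)² = 0.0327 m².
From P = εσAT⁴, T = (P / εσA)^(1/4) = (1760 / (0.871 × 5.67×10⁻⁸ × 0.0327))^(1/4).
T = (1.09×10^12)^(1/4) = 1020 K.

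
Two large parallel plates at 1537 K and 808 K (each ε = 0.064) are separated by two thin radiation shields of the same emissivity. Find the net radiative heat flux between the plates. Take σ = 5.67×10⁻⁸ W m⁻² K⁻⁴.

q ≈ 3220 W/m²

Each of the 3 gaps contributes resistance (2/ε − 1) = 2/0.064 − 1 = 30.25; total = 90.75.
q = σ(T₁⁴ − T₂⁴) / 90.75 = 5.67×10⁻⁸ × 5.15×10^12 / 90.75 = 3220 W/m².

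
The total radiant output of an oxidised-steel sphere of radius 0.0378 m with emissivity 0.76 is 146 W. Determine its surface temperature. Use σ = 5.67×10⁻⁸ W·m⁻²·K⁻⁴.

A = 4πr² = 4π × (0.0378)² = 0.0180 m².
From P = εσAT⁴, T = (P / εσA)^(1/4) = (146 / (0.76 × 5.67×10⁻⁸ × 0.0180))^(1/4).
T = (1.89×10^11)^(1/4) = 659 K.

T ≈ 659 K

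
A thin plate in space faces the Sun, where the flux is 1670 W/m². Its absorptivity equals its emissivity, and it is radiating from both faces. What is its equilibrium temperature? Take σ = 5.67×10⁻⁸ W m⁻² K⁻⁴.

T ≈ 348 K

Absorbed flux αS = emitted flux 2εσT⁴ per unit area; with α = ε this gives T = (S/2σ)^(1/4).
T = (1670 / (2 × 5.67×10⁻⁸))^(1/4) = (1.47×10^10)^(1/4).
T = 348 K.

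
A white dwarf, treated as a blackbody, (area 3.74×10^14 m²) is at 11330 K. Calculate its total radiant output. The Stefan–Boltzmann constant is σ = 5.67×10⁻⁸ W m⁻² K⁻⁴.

P ≈ 3.49×10^23 W

P = σAT⁴ = 5.67×10⁻⁸ × 3.74×10^14 × (11330)⁴ = 5.67×10⁻⁸ × 3.74×10^14 × 1.65×10^16.
P = 3.49×10^23 W.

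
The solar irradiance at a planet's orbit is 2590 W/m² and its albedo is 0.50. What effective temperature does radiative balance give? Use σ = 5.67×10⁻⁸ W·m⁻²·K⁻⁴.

Power absorbed = (1−a)S·πR²; power emitted = 4πR²σT⁴. Equating and cancelling πR²:
T = ((1−a)S / 4σ)^(1/4) = (1300 / (4 × 5.67×10⁻⁸))^(1/4) = (5.71×10^9)^(1/4).
T = 275 K.

T ≈ 275 K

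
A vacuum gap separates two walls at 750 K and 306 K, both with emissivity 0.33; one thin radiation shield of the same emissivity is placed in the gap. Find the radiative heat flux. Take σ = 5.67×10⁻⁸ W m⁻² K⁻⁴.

q ≈ 1720 W/m²

Each of the 2 gaps contributes resistance (2/ε − 1) = 2/0.33 − 1 = 5.061; total = 10.12.
q = σ(T₁⁴ − T₂⁴) / 10.12 = 5.67×10⁻⁸ × 3.08×10^11 / 10.12 = 1720 W/m².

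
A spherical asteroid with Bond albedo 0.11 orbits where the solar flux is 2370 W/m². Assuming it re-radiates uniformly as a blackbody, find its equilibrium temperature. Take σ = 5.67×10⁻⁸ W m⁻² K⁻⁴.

Power absorbed = (1−a)S·πR²; power emitted = 4πR²σT⁴. Equating and cancelling πR²:
T = ((1−a)S / 4σ)^(1/4) = (2110 / (4 × 5.67×10⁻⁸))^(1/4) = (9.30×10^9)^(1/4).
T = 311 K.

T ≈ 311 K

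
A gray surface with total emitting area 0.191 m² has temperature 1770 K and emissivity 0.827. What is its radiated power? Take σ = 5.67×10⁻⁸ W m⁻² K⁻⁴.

P ≈ 87900 W

Stefan–Boltzmann: P = εσAT⁴ = 0.827 × 5.67×10⁻⁸ × 0.191 × (1770)⁴ = 0.827 × 5.67×10⁻⁸ × 0.191 × 9.82×10^12.
P = 87900 W.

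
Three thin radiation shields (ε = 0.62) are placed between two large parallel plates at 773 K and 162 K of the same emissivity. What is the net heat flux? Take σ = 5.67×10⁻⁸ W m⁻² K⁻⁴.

q ≈ 2270 W/m²

Each of the 4 gaps contributes resistance (2/ε − 1) = 2/0.62 − 1 = 2.226; total = 8.903.
q = σ(T₁⁴ − T₂⁴) / 8.903 = 5.67×10⁻⁸ × 3.56×10^11 / 8.903 = 2270 W/m².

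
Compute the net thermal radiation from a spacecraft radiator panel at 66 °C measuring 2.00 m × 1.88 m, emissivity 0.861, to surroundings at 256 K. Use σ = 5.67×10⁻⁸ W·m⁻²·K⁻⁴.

Q ≈ 1640 W

A = 2.00 × 1.88 = 3.76 m².
Convert: 66 °C = 339 K.
Q = εσA(T⁴ − T_s⁴). T⁴ − T_s⁴ = (339)⁴ − (256)⁴ = 1.32×10^10 − 4.29×10^9 = 8.91×10^9 K⁴.
Q = 0.861 × 5.67×10⁻⁸ × 3.76 × 8.91×10^9 = 1640 W.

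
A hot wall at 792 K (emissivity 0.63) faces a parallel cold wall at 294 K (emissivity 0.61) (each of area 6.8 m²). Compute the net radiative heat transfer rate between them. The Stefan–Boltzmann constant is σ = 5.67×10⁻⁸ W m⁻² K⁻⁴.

Q ≈ 66800 W

For two large parallel gray plates, q = σ(T₁⁴ − T₂⁴) / (1/ε₁ + 1/ε₂ − 1).
1/ε₁ + 1/ε₂ − 1 = 1/0.63 + 1/0.61 − 1 = 2.227.
T₁⁴ − T₂⁴ = 3.93×10^11 − 7.47×10^9 = 3.86×10^11 K⁴.
q = 5.67×10⁻⁸ × 3.86×10^11 / 2.227 = 9830 W/m².
Q = q·A = 9830 × 6.8 = 66800 W.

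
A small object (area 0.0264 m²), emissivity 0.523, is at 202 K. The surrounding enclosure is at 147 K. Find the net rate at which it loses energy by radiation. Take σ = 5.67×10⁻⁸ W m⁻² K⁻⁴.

Q ≈ 0.938 W

Q = εσA(T⁴ − T_s⁴). T⁴ − T_s⁴ = (202)⁴ − (147)⁴ = 1.66×10^9 − 4.67×10^8 = 1.20×10^9 K⁴.
Q = 0.523 × 5.67×10⁻⁸ × 0.0264 × 1.20×10^9 = 0.938 W.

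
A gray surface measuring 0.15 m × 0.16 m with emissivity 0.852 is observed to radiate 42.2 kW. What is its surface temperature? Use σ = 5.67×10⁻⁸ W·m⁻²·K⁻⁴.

A = 0.15 × 0.16 = 0.0240 m².
From P = εσAT⁴, T = (P / εσA)^(1/4) = (42200 / (0.852 × 5.67×10⁻⁸ × 0.0240))^(1/4).
T = (3.64×10^13)^(1/4) = 2460 K.

T ≈ 2460 K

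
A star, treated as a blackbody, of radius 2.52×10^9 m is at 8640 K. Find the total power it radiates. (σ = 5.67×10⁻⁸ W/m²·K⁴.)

A = 4πr² = 4π × (2.52×10^9)² = 7.98×10^19 m².
P = σAT⁴ = 5.67×10⁻⁸ × 7.98×10^19 × (8640)⁴ = 5.67×10⁻⁸ × 7.98×10^19 × 5.57×10^15.
P = 2.52×10^28 W.

P ≈ 2.52×10^28 W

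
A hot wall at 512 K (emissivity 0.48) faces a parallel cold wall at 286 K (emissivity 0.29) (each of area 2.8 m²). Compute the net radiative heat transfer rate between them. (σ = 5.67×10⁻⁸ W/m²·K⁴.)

Q ≈ 2170 W

For two large parallel gray plates, q = σ(T₁⁴ − T₂⁴) / (1/ε₁ + 1/ε₂ − 1).
1/ε₁ + 1/ε₂ − 1 = 1/0.48 + 1/0.29 − 1 = 4.532.
T₁⁴ − T₂⁴ = 6.87×10^10 − 6.69×10^9 = 6.20×10^10 K⁴.
q = 5.67×10⁻⁸ × 6.20×10^10 / 4.532 = 776 W/m².
Q = q·A = 776 × 2.8 = 2170 W.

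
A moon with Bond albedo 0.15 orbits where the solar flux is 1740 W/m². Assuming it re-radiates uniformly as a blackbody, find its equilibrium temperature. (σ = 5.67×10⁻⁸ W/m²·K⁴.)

T ≈ 284 K

Power absorbed = (1−a)S·πR²; power emitted = 4πR²σT⁴. Equating and cancelling πR²:
T = ((1−a)S / 4σ)^(1/4) = (1480 / (4 × 5.67×10⁻⁸))^(1/4) = (6.52×10^9)^(1/4).
T = 284 K.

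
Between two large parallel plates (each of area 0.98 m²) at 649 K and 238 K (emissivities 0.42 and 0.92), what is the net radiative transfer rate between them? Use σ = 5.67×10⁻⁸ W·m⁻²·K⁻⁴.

For two large parallel gray plates, q = σ(T₁⁴ − T₂⁴) / (1/ε₁ + 1/ε₂ − 1).
1/ε₁ + 1/ε₂ − 1 = 1/0.42 + 1/0.92 − 1 = 2.468.
T₁⁴ − T₂⁴ = 1.77×10^11 − 3.21×10^9 = 1.74×10^11 K⁴.
q = 5.67×10⁻⁸ × 1.74×10^11 / 2.468 = 4000 W/m².
Q = q·A = 4000 × 0.98 = 3920 W.

Q ≈ 3920 W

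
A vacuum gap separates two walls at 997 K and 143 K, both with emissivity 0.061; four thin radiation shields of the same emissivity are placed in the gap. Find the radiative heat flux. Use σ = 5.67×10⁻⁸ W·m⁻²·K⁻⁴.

Each of the 5 gaps contributes resistance (2/ε − 1) = 2/0.061 − 1 = 31.79; total = 158.9.
q = σ(T₁⁴ − T₂⁴) / 158.9 = 5.67×10⁻⁸ × 9.88×10^11 / 158.9 = 352 W/m².

q ≈ 352 W/m²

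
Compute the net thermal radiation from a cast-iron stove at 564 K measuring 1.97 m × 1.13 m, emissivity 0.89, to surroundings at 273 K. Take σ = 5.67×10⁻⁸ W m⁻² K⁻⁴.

A = 1.97 × 1.13 = 2.23 m².
Q = εσA(T⁴ − T_s⁴). T⁴ − T_s⁴ = (564)⁴ − (273)⁴ = 1.01×10^11 − 5.55×10^9 = 9.56×10^10 K⁴.
Q = 0.89 × 5.67×10⁻⁸ × 2.23 × 9.56×10^10 = 10700 W.

Q ≈ 10700 W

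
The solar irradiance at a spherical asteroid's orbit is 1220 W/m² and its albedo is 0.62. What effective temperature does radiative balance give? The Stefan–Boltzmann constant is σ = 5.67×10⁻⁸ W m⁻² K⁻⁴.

T ≈ 213 K

Power absorbed = (1−a)S·πR²; power emitted = 4πR²σT⁴. Equating and cancelling πR²:
T = ((1−a)S / 4σ)^(1/4) = (464 / (4 × 5.67×10⁻⁸))^(1/4) = (2.04×10^9)^(1/4).
T = 213 K.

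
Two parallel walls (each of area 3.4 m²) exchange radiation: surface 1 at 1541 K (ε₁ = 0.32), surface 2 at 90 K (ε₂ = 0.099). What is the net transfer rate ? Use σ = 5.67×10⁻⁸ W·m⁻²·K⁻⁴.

Q ≈ 88900 W

For two large parallel gray plates, q = σ(T₁⁴ − T₂⁴) / (1/ε₁ + 1/ε₂ − 1).
1/ε₁ + 1/ε₂ − 1 = 1/0.32 + 1/0.099 − 1 = 12.23.
T₁⁴ − T₂⁴ = 5.64×10^12 − 6.56×10^7 = 5.64×10^12 K⁴.
q = 5.67×10⁻⁸ × 5.64×10^12 / 12.23 = 26200 W/m².
Q = q·A = 26200 × 3.4 = 88900 W.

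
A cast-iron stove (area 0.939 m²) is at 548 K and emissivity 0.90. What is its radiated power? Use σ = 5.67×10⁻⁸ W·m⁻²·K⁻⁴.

P ≈ 4320 W

Stefan–Boltzmann: P = εσAT⁴ = 0.90 × 5.67×10⁻⁸ × 0.939 × (548)⁴ = 0.90 × 5.67×10⁻⁸ × 0.939 × 9.02×10^10.
P = 4320 W.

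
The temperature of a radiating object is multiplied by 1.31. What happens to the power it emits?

factor ≈ 2.94

P ∝ T⁴, so the power scales as (1.31)⁴ = 2.94.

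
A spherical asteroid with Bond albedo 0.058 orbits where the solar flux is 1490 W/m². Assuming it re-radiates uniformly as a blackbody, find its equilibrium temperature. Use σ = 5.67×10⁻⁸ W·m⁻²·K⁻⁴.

Power absorbed = (1−a)S·πR²; power emitted = 4πR²σT⁴. Equating and cancelling πR²:
T = ((1−a)S / 4σ)^(1/4) = (1400 / (4 × 5.67×10⁻⁸))^(1/4) = (6.19×10^9)^(1/4).
T = 280 K.

T ≈ 280 K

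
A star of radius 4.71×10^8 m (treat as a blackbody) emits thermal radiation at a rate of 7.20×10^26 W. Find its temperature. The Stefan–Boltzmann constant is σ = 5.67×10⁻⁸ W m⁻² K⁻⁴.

A = 4πr² = 4π × (4.71×10^8)² = 2.79×10^18 m².
From P = σAT⁴, T = (P / σA)^(1/4) = (7.20×10^26 / (5.67×10⁻⁸ × 2.79×10^18))^(1/4).
T = (4.56×10^15)^(1/4) = 8220 K.

T ≈ 8220 K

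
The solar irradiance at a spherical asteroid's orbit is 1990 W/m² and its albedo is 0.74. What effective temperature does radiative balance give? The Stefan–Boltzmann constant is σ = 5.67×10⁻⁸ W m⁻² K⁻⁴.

Power absorbed = (1−a)S·πR²; power emitted = 4πR²σT⁴. Equating and cancelling πR²:
T = ((1−a)S / 4σ)^(1/4) = (517 / (4 × 5.67×10⁻⁸))^(1/4) = (2.28×10^9)^(1/4).
T = 219 K.

T ≈ 219 K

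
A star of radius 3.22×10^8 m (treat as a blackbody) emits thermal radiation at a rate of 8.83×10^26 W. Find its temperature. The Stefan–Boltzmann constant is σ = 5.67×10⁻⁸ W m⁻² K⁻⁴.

A = 4πr² = 4π × (3.22×10^8)² = 1.30×10^18 m².
From P = σAT⁴, T = (P / σA)^(1/4) = (8.83×10^26 / (5.67×10⁻⁸ × 1.30×10^18))^(1/4).
T = (1.20×10^16)^(1/4) = 10500 K.

T ≈ 10500 K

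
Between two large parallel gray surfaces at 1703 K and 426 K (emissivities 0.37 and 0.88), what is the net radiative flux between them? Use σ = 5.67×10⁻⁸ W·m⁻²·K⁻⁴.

q ≈ 1.67×10^5 W/m²

For two large parallel gray plates, q = σ(T₁⁴ − T₂⁴) / (1/ε₁ + 1/ε₂ − 1).
1/ε₁ + 1/ε₂ − 1 = 1/0.37 + 1/0.88 − 1 = 2.839.
T₁⁴ − T₂⁴ = 8.41×10^12 − 3.29×10^10 = 8.38×10^12 K⁴.
q = 5.67×10⁻⁸ × 8.38×10^12 / 2.839 = 1.67×10^5 W/m².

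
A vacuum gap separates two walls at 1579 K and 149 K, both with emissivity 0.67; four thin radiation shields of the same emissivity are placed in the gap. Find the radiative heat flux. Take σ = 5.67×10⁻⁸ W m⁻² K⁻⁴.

q ≈ 35500 W/m²

Each of the 5 gaps contributes resistance (2/ε − 1) = 2/0.67 − 1 = 1.985; total = 9.925.
q = σ(T₁⁴ − T₂⁴) / 9.925 = 5.67×10⁻⁸ × 6.22×10^12 / 9.925 = 35500 W/m².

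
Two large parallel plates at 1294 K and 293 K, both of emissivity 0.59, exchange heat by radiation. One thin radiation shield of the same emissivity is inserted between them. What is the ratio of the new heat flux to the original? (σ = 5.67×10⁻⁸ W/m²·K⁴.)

ratio ≈ 0.500

With N identical shields there are N+1 = 2 gaps in series, each with the same radiative resistance, so the flux falls to 1/(N+1) of its unshielded value.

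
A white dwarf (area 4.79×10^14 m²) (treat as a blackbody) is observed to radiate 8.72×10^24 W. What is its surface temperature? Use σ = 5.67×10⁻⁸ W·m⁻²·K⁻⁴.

T ≈ 23800 K

From P = σAT⁴, T = (P / σA)^(1/4) = (8.72×10^24 / (5.67×10⁻⁸ × 4.79×10^14))^(1/4).
T = (3.21×10^17)^(1/4) = 23800 K.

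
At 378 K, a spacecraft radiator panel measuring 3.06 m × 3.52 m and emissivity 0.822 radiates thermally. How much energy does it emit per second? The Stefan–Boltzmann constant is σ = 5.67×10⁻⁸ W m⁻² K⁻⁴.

A = 3.06 × 3.52 = 10.8 m².
P = εσAT⁴ = 0.822 × 5.67×10⁻⁸ × 10.8 × (378)⁴ = 0.822 × 5.67×10⁻⁸ × 10.8 × 2.04×10^10.
P = 10200 W.

P ≈ 10200 W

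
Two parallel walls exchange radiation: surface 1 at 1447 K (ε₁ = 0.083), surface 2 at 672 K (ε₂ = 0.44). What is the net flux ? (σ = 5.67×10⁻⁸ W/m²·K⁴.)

For two large parallel gray plates, q = σ(T₁⁴ − T₂⁴) / (1/ε₁ + 1/ε₂ − 1).
1/ε₁ + 1/ε₂ − 1 = 1/0.083 + 1/0.44 − 1 = 13.32.
T₁⁴ − T₂⁴ = 4.38×10^12 − 2.04×10^11 = 4.18×10^12 K⁴.
q = 5.67×10⁻⁸ × 4.18×10^12 / 13.32 = 17800 W/m².

q ≈ 17800 W/m²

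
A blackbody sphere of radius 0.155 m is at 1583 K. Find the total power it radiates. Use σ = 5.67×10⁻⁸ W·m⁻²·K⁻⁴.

A = 4πr² = 4π × (0.155)² = 0.302 m².
P = σAT⁴ = 5.67×10⁻⁸ × 0.302 × (1583)⁴ = 5.67×10⁻⁸ × 0.302 × 6.28×10^12.
P = 1.07×10^5 W.

P ≈ 1.07×10^5 W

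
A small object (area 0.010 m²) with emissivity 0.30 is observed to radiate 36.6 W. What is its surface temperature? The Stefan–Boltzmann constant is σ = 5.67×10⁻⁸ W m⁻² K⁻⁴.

T ≈ 681 K

From P = εσAT⁴, T = (P / εσA)^(1/4) = (36.6 / (0.30 × 5.67×10⁻⁸ × 0.0100))^(1/4).
T = (2.15×10^11)^(1/4) = 681 K.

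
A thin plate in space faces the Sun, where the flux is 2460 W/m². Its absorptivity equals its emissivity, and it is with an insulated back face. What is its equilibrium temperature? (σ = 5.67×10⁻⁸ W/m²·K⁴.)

T ≈ 456 K

Absorbed flux αS = emitted flux εσT⁴ (one radiating face); with α = ε, T = (S/σ)^(1/4).
T = (2460 / 5.67×10⁻⁸)^(1/4) = (4.34×10^10)^(1/4).
T = 456 K.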